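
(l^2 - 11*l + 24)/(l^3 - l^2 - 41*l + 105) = (l - 8)/(l^2 + 2*l - 35)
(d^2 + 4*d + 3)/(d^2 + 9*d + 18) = (d + 1)/(d + 6)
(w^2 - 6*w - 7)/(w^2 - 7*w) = (w + 1)/w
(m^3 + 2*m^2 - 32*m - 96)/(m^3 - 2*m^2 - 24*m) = (m + 4)/m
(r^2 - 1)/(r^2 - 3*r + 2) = (r + 1)/(r - 2)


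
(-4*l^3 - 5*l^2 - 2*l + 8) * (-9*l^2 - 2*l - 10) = 36*l^5 + 53*l^4 + 68*l^3 - 18*l^2 + 4*l - 80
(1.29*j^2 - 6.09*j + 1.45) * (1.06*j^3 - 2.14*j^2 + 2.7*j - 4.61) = 1.3674*j^5 - 9.216*j^4 + 18.0526*j^3 - 25.4929*j^2 + 31.9899*j - 6.6845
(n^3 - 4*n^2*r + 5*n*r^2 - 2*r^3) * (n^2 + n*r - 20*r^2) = n^5 - 3*n^4*r - 19*n^3*r^2 + 83*n^2*r^3 - 102*n*r^4 + 40*r^5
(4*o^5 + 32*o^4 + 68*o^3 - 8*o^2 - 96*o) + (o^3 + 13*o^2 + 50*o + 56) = 4*o^5 + 32*o^4 + 69*o^3 + 5*o^2 - 46*o + 56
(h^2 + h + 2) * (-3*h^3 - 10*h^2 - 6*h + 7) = -3*h^5 - 13*h^4 - 22*h^3 - 19*h^2 - 5*h + 14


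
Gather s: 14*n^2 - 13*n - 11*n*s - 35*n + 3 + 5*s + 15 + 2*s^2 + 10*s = 14*n^2 - 48*n + 2*s^2 + s*(15 - 11*n) + 18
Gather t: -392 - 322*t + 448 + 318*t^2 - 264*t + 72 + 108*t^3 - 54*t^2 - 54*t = 108*t^3 + 264*t^2 - 640*t + 128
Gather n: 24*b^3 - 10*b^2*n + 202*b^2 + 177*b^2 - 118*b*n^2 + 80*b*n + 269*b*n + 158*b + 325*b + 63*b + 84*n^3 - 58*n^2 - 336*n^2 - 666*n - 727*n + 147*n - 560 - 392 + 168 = 24*b^3 + 379*b^2 + 546*b + 84*n^3 + n^2*(-118*b - 394) + n*(-10*b^2 + 349*b - 1246) - 784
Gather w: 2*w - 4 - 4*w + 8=4 - 2*w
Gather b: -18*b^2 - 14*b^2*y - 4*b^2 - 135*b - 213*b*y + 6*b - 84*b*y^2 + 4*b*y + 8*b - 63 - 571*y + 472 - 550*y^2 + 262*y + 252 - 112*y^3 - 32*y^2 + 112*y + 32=b^2*(-14*y - 22) + b*(-84*y^2 - 209*y - 121) - 112*y^3 - 582*y^2 - 197*y + 693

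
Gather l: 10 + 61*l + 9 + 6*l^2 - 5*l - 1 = 6*l^2 + 56*l + 18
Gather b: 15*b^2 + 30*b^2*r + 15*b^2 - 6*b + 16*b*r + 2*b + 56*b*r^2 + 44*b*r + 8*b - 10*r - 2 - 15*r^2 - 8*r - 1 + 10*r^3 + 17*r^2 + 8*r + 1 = b^2*(30*r + 30) + b*(56*r^2 + 60*r + 4) + 10*r^3 + 2*r^2 - 10*r - 2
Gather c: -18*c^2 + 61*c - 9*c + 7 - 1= -18*c^2 + 52*c + 6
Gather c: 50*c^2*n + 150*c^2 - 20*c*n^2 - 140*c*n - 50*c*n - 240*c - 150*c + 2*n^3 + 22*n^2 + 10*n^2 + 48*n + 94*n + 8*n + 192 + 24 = c^2*(50*n + 150) + c*(-20*n^2 - 190*n - 390) + 2*n^3 + 32*n^2 + 150*n + 216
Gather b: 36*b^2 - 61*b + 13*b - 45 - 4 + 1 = 36*b^2 - 48*b - 48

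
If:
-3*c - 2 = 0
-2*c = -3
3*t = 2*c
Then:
No Solution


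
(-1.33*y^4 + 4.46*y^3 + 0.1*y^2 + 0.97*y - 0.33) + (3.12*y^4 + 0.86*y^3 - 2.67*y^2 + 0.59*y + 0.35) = 1.79*y^4 + 5.32*y^3 - 2.57*y^2 + 1.56*y + 0.02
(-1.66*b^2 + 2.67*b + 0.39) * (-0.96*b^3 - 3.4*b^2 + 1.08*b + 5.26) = 1.5936*b^5 + 3.0808*b^4 - 11.2452*b^3 - 7.174*b^2 + 14.4654*b + 2.0514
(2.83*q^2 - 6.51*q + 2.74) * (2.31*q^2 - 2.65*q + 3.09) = 6.5373*q^4 - 22.5376*q^3 + 32.3256*q^2 - 27.3769*q + 8.4666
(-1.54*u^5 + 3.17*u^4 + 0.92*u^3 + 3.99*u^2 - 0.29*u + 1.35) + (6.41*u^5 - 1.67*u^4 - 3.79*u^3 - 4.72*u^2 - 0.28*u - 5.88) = 4.87*u^5 + 1.5*u^4 - 2.87*u^3 - 0.73*u^2 - 0.57*u - 4.53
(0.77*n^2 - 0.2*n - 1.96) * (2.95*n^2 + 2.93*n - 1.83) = 2.2715*n^4 + 1.6661*n^3 - 7.7771*n^2 - 5.3768*n + 3.5868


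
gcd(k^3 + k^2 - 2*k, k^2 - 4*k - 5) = 1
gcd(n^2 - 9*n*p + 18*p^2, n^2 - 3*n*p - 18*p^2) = -n + 6*p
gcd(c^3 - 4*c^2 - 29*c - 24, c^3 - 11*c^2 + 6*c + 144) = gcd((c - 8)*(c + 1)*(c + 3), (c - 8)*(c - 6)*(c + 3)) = c^2 - 5*c - 24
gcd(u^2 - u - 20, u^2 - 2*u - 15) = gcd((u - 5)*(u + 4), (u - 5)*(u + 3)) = u - 5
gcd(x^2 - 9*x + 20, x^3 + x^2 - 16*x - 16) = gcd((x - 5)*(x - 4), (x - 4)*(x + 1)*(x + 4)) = x - 4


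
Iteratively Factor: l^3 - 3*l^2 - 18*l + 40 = (l - 5)*(l^2 + 2*l - 8) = (l - 5)*(l - 2)*(l + 4)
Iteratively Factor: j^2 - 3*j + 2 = (j - 1)*(j - 2)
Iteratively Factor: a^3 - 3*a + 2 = (a - 1)*(a^2 + a - 2) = (a - 1)*(a + 2)*(a - 1)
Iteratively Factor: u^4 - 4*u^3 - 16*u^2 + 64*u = (u)*(u^3 - 4*u^2 - 16*u + 64) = u*(u + 4)*(u^2 - 8*u + 16) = u*(u - 4)*(u + 4)*(u - 4)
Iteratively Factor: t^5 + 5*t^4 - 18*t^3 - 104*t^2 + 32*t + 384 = (t - 4)*(t^4 + 9*t^3 + 18*t^2 - 32*t - 96) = (t - 4)*(t + 4)*(t^3 + 5*t^2 - 2*t - 24) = (t - 4)*(t + 4)^2*(t^2 + t - 6) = (t - 4)*(t - 2)*(t + 4)^2*(t + 3)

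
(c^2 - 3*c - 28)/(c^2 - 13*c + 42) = (c + 4)/(c - 6)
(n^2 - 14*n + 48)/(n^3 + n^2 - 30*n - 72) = (n - 8)/(n^2 + 7*n + 12)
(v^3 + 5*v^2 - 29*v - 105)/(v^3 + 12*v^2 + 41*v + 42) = (v - 5)/(v + 2)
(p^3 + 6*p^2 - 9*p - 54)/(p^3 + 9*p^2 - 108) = (p + 3)/(p + 6)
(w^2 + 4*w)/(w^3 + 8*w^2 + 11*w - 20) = w/(w^2 + 4*w - 5)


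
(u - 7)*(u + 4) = u^2 - 3*u - 28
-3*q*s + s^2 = s*(-3*q + s)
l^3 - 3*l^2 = l^2*(l - 3)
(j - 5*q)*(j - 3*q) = j^2 - 8*j*q + 15*q^2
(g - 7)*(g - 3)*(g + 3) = g^3 - 7*g^2 - 9*g + 63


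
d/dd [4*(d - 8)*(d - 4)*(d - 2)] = 12*d^2 - 112*d + 224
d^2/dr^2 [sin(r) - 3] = -sin(r)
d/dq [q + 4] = 1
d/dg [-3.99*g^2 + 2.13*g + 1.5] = 2.13 - 7.98*g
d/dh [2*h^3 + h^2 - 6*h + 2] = 6*h^2 + 2*h - 6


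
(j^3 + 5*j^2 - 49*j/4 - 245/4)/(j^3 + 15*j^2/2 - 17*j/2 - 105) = (j + 7/2)/(j + 6)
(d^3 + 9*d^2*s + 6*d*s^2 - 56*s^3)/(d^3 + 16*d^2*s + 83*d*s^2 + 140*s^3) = (d - 2*s)/(d + 5*s)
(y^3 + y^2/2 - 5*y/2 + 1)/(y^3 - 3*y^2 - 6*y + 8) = (y - 1/2)/(y - 4)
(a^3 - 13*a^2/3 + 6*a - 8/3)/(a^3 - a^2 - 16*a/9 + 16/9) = 3*(a - 2)/(3*a + 4)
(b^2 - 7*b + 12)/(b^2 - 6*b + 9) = (b - 4)/(b - 3)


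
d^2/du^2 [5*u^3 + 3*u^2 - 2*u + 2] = 30*u + 6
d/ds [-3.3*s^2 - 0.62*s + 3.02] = -6.6*s - 0.62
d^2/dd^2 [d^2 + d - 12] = 2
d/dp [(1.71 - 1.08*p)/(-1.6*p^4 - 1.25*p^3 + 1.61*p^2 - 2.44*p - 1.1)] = (-5.184*p^4 + 8.244*p^3 + 8.1513*p^2 - 5.5062*p + 5.3604)/(2.56*p^8 + 4.0*p^7 - 3.5895*p^6 + 3.783*p^5 + 12.2121*p^4 - 5.1068*p^3 + 2.4116*p^2 + 5.368*p + 1.21)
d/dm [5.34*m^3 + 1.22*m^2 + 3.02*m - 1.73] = 16.02*m^2 + 2.44*m + 3.02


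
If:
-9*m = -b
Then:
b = 9*m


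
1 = 1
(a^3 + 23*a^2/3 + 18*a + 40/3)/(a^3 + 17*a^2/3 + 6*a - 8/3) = (3*a + 5)/(3*a - 1)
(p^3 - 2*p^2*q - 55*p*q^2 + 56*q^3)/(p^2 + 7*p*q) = p - 9*q + 8*q^2/p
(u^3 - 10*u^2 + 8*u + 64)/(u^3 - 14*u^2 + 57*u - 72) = (u^2 - 2*u - 8)/(u^2 - 6*u + 9)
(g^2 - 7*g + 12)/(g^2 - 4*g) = (g - 3)/g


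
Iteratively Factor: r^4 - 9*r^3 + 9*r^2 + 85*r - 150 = (r - 2)*(r^3 - 7*r^2 - 5*r + 75) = (r - 5)*(r - 2)*(r^2 - 2*r - 15) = (r - 5)*(r - 2)*(r + 3)*(r - 5)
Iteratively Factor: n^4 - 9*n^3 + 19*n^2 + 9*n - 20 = (n - 1)*(n^3 - 8*n^2 + 11*n + 20) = (n - 5)*(n - 1)*(n^2 - 3*n - 4) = (n - 5)*(n - 4)*(n - 1)*(n + 1)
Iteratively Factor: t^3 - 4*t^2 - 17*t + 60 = (t - 3)*(t^2 - t - 20) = (t - 3)*(t + 4)*(t - 5)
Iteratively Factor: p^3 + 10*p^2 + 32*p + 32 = (p + 4)*(p^2 + 6*p + 8) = (p + 2)*(p + 4)*(p + 4)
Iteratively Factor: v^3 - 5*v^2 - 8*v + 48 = (v - 4)*(v^2 - v - 12) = (v - 4)*(v + 3)*(v - 4)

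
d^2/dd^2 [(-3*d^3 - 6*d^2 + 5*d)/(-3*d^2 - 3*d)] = -16/(3*d^3 + 9*d^2 + 9*d + 3)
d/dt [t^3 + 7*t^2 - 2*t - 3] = 3*t^2 + 14*t - 2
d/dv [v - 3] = 1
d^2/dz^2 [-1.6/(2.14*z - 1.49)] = -14.65472/(2.14*z - 1.49)^3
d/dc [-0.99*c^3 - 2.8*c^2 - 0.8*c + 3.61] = -2.97*c^2 - 5.6*c - 0.8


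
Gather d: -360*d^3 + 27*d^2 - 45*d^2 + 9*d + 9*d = -360*d^3 - 18*d^2 + 18*d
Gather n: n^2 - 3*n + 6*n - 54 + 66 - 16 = n^2 + 3*n - 4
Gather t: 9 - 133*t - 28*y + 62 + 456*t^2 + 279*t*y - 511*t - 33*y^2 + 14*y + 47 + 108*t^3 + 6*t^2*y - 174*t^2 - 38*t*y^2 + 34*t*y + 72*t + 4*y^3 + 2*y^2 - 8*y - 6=108*t^3 + t^2*(6*y + 282) + t*(-38*y^2 + 313*y - 572) + 4*y^3 - 31*y^2 - 22*y + 112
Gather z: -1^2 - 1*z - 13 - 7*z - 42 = -8*z - 56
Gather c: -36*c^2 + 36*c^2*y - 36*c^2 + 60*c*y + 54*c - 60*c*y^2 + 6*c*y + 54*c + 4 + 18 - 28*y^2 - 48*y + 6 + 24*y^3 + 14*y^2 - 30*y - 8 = c^2*(36*y - 72) + c*(-60*y^2 + 66*y + 108) + 24*y^3 - 14*y^2 - 78*y + 20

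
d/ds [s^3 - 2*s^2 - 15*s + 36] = 3*s^2 - 4*s - 15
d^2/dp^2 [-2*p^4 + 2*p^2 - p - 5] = 4 - 24*p^2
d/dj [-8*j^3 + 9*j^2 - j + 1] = -24*j^2 + 18*j - 1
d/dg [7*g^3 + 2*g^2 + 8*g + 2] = 21*g^2 + 4*g + 8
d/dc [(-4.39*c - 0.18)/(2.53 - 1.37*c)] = (28.723849 - 15.554021*c)/(1.37*c - 2.53)^3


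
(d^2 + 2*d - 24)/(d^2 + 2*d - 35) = (d^2 + 2*d - 24)/(d^2 + 2*d - 35)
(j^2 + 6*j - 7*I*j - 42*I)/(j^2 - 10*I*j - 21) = (j + 6)/(j - 3*I)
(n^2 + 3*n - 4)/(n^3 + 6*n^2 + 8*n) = (n - 1)/(n*(n + 2))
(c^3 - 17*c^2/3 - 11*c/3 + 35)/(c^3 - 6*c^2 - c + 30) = (c + 7/3)/(c + 2)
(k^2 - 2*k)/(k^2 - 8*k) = (k - 2)/(k - 8)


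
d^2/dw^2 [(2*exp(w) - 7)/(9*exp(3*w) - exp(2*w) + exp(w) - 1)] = (648*exp(6*w) - 5157*exp(5*w) + 623*exp(4*w) + 82*exp(3*w) - 558*exp(2*w) + 23*exp(w) - 5)*exp(w)/(729*exp(9*w) - 243*exp(8*w) + 270*exp(7*w) - 298*exp(6*w) + 84*exp(5*w) - 60*exp(4*w) + 34*exp(3*w) - 6*exp(2*w) + 3*exp(w) - 1)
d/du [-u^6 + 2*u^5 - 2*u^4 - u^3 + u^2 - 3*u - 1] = -6*u^5 + 10*u^4 - 8*u^3 - 3*u^2 + 2*u - 3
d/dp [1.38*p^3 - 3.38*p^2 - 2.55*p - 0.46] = 4.14*p^2 - 6.76*p - 2.55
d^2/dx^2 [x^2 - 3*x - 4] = 2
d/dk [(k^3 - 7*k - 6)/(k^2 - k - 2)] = (k^2 - 4*k + 8)/(k^2 - 4*k + 4)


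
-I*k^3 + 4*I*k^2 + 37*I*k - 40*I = (k - 8)*(k + 5)*(-I*k + I)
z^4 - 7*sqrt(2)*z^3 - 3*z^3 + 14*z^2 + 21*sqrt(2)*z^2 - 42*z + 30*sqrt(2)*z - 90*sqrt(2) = (z - 3)*(z - 5*sqrt(2))*(z - 3*sqrt(2))*(z + sqrt(2))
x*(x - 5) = x^2 - 5*x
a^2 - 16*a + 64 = (a - 8)^2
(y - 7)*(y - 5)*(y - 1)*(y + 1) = y^4 - 12*y^3 + 34*y^2 + 12*y - 35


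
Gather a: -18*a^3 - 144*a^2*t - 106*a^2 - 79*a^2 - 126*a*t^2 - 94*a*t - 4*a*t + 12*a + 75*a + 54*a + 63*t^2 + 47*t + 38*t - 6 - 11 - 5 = -18*a^3 + a^2*(-144*t - 185) + a*(-126*t^2 - 98*t + 141) + 63*t^2 + 85*t - 22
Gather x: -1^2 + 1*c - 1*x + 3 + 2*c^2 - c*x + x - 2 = 2*c^2 - c*x + c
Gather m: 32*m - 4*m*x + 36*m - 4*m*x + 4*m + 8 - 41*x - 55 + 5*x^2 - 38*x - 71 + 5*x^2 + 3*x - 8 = m*(72 - 8*x) + 10*x^2 - 76*x - 126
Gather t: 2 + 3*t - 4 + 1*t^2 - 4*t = t^2 - t - 2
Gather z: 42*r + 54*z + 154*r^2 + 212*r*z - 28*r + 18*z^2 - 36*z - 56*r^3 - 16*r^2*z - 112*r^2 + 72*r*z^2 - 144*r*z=-56*r^3 + 42*r^2 + 14*r + z^2*(72*r + 18) + z*(-16*r^2 + 68*r + 18)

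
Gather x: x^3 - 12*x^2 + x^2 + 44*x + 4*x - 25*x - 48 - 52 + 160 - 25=x^3 - 11*x^2 + 23*x + 35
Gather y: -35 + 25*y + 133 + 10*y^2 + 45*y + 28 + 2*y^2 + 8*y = 12*y^2 + 78*y + 126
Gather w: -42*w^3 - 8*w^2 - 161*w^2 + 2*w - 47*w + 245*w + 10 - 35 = -42*w^3 - 169*w^2 + 200*w - 25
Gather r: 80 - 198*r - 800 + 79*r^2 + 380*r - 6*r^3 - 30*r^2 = -6*r^3 + 49*r^2 + 182*r - 720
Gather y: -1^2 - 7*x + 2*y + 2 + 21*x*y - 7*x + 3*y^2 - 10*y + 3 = -14*x + 3*y^2 + y*(21*x - 8) + 4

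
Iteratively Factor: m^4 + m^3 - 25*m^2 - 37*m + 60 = (m - 5)*(m^3 + 6*m^2 + 5*m - 12) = (m - 5)*(m + 4)*(m^2 + 2*m - 3) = (m - 5)*(m + 3)*(m + 4)*(m - 1)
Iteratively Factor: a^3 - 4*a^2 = (a - 4)*(a^2) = a*(a - 4)*(a)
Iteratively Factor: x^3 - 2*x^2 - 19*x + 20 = (x + 4)*(x^2 - 6*x + 5) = (x - 5)*(x + 4)*(x - 1)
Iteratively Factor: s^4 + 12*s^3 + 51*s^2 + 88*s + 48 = (s + 1)*(s^3 + 11*s^2 + 40*s + 48) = (s + 1)*(s + 4)*(s^2 + 7*s + 12) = (s + 1)*(s + 4)^2*(s + 3)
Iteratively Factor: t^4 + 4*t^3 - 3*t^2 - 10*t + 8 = (t - 1)*(t^3 + 5*t^2 + 2*t - 8) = (t - 1)*(t + 4)*(t^2 + t - 2) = (t - 1)^2*(t + 4)*(t + 2)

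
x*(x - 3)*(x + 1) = x^3 - 2*x^2 - 3*x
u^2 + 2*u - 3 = (u - 1)*(u + 3)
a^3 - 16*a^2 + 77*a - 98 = (a - 7)^2*(a - 2)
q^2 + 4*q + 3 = (q + 1)*(q + 3)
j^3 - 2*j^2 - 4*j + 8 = (j - 2)^2*(j + 2)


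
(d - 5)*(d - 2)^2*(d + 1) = d^4 - 8*d^3 + 15*d^2 + 4*d - 20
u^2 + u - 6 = (u - 2)*(u + 3)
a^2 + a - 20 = (a - 4)*(a + 5)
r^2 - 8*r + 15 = (r - 5)*(r - 3)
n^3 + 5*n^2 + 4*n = n*(n + 1)*(n + 4)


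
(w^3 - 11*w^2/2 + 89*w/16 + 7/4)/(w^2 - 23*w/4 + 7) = w + 1/4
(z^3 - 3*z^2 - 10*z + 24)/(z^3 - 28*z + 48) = (z + 3)/(z + 6)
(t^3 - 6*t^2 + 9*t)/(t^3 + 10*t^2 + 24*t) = (t^2 - 6*t + 9)/(t^2 + 10*t + 24)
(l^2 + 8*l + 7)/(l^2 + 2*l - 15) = (l^2 + 8*l + 7)/(l^2 + 2*l - 15)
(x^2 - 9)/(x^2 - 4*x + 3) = (x + 3)/(x - 1)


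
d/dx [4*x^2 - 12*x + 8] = 8*x - 12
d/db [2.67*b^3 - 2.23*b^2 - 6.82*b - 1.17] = 8.01*b^2 - 4.46*b - 6.82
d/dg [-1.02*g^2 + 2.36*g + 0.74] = 2.36 - 2.04*g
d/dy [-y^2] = -2*y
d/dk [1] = 0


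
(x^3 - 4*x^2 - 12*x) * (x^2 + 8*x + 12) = x^5 + 4*x^4 - 32*x^3 - 144*x^2 - 144*x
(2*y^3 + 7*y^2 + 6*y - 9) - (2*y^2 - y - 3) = 2*y^3 + 5*y^2 + 7*y - 6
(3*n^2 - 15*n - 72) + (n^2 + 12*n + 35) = 4*n^2 - 3*n - 37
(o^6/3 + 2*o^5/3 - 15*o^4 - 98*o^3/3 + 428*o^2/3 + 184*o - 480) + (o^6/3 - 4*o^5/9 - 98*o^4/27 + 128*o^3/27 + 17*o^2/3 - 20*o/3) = 2*o^6/3 + 2*o^5/9 - 503*o^4/27 - 754*o^3/27 + 445*o^2/3 + 532*o/3 - 480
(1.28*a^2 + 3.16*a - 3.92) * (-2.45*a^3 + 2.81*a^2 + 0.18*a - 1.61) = -3.136*a^5 - 4.1452*a^4 + 18.714*a^3 - 12.5072*a^2 - 5.7932*a + 6.3112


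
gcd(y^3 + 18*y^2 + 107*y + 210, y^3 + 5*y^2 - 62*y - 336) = y^2 + 13*y + 42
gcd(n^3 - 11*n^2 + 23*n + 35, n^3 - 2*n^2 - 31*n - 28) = n^2 - 6*n - 7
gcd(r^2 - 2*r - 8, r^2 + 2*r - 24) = r - 4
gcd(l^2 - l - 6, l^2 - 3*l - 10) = l + 2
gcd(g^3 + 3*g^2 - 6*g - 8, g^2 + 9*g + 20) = g + 4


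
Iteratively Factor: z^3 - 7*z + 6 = (z + 3)*(z^2 - 3*z + 2) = (z - 1)*(z + 3)*(z - 2)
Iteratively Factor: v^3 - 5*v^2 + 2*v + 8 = (v - 4)*(v^2 - v - 2) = (v - 4)*(v + 1)*(v - 2)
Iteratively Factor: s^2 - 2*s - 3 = (s + 1)*(s - 3)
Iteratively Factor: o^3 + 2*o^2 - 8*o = (o - 2)*(o^2 + 4*o) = (o - 2)*(o + 4)*(o)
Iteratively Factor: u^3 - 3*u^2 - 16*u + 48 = (u - 3)*(u^2 - 16) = (u - 4)*(u - 3)*(u + 4)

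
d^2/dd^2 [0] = 0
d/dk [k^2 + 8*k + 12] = 2*k + 8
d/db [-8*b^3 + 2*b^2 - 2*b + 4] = -24*b^2 + 4*b - 2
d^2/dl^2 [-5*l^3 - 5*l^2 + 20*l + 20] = -30*l - 10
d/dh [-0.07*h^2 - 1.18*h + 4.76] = -0.14*h - 1.18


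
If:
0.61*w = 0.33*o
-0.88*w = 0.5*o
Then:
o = 0.00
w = 0.00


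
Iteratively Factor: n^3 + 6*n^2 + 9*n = (n)*(n^2 + 6*n + 9) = n*(n + 3)*(n + 3)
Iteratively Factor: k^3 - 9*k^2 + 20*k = (k - 4)*(k^2 - 5*k) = (k - 5)*(k - 4)*(k)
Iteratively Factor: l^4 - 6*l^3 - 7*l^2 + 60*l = (l - 5)*(l^3 - l^2 - 12*l) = (l - 5)*(l + 3)*(l^2 - 4*l) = (l - 5)*(l - 4)*(l + 3)*(l)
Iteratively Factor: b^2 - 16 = (b + 4)*(b - 4)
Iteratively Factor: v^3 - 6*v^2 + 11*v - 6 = (v - 2)*(v^2 - 4*v + 3) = (v - 3)*(v - 2)*(v - 1)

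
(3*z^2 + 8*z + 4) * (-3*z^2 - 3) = -9*z^4 - 24*z^3 - 21*z^2 - 24*z - 12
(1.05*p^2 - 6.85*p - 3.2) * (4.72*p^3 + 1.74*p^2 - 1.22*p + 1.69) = 4.956*p^5 - 30.505*p^4 - 28.304*p^3 + 4.5635*p^2 - 7.6725*p - 5.408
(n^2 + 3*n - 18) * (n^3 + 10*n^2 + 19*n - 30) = n^5 + 13*n^4 + 31*n^3 - 153*n^2 - 432*n + 540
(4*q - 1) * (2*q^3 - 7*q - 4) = 8*q^4 - 2*q^3 - 28*q^2 - 9*q + 4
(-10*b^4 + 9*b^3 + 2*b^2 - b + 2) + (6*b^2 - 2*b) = -10*b^4 + 9*b^3 + 8*b^2 - 3*b + 2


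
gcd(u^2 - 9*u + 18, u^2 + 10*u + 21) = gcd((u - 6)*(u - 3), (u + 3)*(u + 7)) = 1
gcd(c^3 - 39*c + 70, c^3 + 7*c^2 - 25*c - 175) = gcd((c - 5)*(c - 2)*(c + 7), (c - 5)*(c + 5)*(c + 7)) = c^2 + 2*c - 35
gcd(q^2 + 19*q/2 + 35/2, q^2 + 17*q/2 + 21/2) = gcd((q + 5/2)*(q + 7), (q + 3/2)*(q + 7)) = q + 7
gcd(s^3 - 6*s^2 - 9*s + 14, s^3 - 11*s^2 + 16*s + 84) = s^2 - 5*s - 14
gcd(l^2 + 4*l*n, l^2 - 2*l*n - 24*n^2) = l + 4*n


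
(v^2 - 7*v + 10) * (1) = v^2 - 7*v + 10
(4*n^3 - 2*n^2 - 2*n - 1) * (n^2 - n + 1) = 4*n^5 - 6*n^4 + 4*n^3 - n^2 - n - 1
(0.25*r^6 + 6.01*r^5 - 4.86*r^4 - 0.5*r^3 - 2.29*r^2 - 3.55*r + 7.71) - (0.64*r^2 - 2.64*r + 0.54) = 0.25*r^6 + 6.01*r^5 - 4.86*r^4 - 0.5*r^3 - 2.93*r^2 - 0.91*r + 7.17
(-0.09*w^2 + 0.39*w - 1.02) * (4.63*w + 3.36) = -0.4167*w^3 + 1.5033*w^2 - 3.4122*w - 3.4272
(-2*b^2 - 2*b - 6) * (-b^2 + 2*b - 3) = 2*b^4 - 2*b^3 + 8*b^2 - 6*b + 18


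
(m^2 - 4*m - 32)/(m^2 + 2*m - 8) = (m - 8)/(m - 2)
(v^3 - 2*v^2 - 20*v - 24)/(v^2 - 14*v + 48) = (v^2 + 4*v + 4)/(v - 8)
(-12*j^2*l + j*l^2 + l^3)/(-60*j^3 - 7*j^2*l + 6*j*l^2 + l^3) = l/(5*j + l)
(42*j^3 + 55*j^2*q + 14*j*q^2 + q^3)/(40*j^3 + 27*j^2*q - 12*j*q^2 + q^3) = (42*j^2 + 13*j*q + q^2)/(40*j^2 - 13*j*q + q^2)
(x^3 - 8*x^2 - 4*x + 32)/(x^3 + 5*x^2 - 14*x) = (x^2 - 6*x - 16)/(x*(x + 7))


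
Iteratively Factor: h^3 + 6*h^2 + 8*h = (h)*(h^2 + 6*h + 8) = h*(h + 2)*(h + 4)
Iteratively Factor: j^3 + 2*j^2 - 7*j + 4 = (j - 1)*(j^2 + 3*j - 4) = (j - 1)*(j + 4)*(j - 1)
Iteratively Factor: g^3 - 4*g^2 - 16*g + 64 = (g - 4)*(g^2 - 16) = (g - 4)^2*(g + 4)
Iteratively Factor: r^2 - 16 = (r - 4)*(r + 4)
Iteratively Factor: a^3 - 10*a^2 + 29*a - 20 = (a - 1)*(a^2 - 9*a + 20) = (a - 4)*(a - 1)*(a - 5)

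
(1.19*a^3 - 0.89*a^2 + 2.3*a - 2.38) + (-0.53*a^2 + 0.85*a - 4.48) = 1.19*a^3 - 1.42*a^2 + 3.15*a - 6.86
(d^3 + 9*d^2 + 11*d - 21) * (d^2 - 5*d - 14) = d^5 + 4*d^4 - 48*d^3 - 202*d^2 - 49*d + 294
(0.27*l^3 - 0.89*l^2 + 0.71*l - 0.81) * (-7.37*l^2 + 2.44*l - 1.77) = -1.9899*l^5 + 7.2181*l^4 - 7.8822*l^3 + 9.2774*l^2 - 3.2331*l + 1.4337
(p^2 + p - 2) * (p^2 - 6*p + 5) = p^4 - 5*p^3 - 3*p^2 + 17*p - 10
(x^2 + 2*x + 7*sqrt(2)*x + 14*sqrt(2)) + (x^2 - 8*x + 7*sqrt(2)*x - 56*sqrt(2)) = 2*x^2 - 6*x + 14*sqrt(2)*x - 42*sqrt(2)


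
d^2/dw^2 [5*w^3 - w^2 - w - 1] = 30*w - 2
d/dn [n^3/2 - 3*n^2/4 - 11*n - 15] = 3*n^2/2 - 3*n/2 - 11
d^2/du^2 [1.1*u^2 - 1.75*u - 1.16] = 2.20000000000000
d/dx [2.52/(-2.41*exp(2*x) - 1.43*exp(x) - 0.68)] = (12.1464*exp(x) + 3.6036)*exp(x)/(2.41*exp(2*x) + 1.43*exp(x) + 0.68)^2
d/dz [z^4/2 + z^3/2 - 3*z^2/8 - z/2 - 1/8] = 2*z^3 + 3*z^2/2 - 3*z/4 - 1/2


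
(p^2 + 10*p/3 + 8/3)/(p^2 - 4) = (p + 4/3)/(p - 2)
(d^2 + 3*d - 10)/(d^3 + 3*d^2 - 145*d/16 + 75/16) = 16*(d - 2)/(16*d^2 - 32*d + 15)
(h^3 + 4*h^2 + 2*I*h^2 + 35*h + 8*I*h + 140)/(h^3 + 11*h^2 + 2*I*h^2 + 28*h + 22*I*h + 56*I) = (h^2 + 2*I*h + 35)/(h^2 + h*(7 + 2*I) + 14*I)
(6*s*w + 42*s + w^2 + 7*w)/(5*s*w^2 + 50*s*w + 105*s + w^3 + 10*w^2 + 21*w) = (6*s + w)/(5*s*w + 15*s + w^2 + 3*w)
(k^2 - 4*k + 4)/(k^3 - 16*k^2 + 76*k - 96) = (k - 2)/(k^2 - 14*k + 48)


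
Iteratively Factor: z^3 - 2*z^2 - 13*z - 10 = (z + 1)*(z^2 - 3*z - 10) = (z + 1)*(z + 2)*(z - 5)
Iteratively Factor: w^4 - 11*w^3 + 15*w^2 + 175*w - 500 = (w - 5)*(w^3 - 6*w^2 - 15*w + 100) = (w - 5)^2*(w^2 - w - 20) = (w - 5)^2*(w + 4)*(w - 5)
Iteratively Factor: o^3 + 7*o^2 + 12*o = (o)*(o^2 + 7*o + 12) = o*(o + 3)*(o + 4)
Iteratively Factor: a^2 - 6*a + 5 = (a - 1)*(a - 5)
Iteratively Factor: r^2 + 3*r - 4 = (r + 4)*(r - 1)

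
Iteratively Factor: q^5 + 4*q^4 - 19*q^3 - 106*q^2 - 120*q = (q)*(q^4 + 4*q^3 - 19*q^2 - 106*q - 120) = q*(q - 5)*(q^3 + 9*q^2 + 26*q + 24) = q*(q - 5)*(q + 4)*(q^2 + 5*q + 6) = q*(q - 5)*(q + 3)*(q + 4)*(q + 2)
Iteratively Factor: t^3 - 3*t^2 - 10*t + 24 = (t + 3)*(t^2 - 6*t + 8) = (t - 4)*(t + 3)*(t - 2)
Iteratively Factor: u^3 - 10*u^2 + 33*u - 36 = (u - 4)*(u^2 - 6*u + 9) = (u - 4)*(u - 3)*(u - 3)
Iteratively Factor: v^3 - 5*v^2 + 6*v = (v - 2)*(v^2 - 3*v) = v*(v - 2)*(v - 3)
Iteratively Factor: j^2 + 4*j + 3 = (j + 1)*(j + 3)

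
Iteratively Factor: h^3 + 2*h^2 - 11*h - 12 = (h - 3)*(h^2 + 5*h + 4) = (h - 3)*(h + 1)*(h + 4)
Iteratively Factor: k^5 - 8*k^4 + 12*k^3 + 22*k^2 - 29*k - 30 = (k - 5)*(k^4 - 3*k^3 - 3*k^2 + 7*k + 6) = (k - 5)*(k + 1)*(k^3 - 4*k^2 + k + 6) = (k - 5)*(k - 2)*(k + 1)*(k^2 - 2*k - 3) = (k - 5)*(k - 3)*(k - 2)*(k + 1)*(k + 1)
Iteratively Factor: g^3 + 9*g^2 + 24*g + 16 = (g + 4)*(g^2 + 5*g + 4) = (g + 4)^2*(g + 1)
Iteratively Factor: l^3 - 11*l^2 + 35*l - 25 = (l - 1)*(l^2 - 10*l + 25) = (l - 5)*(l - 1)*(l - 5)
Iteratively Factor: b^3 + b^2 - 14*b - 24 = (b - 4)*(b^2 + 5*b + 6) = (b - 4)*(b + 2)*(b + 3)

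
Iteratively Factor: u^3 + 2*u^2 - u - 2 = (u + 2)*(u^2 - 1) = (u - 1)*(u + 2)*(u + 1)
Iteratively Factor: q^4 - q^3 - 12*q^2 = (q + 3)*(q^3 - 4*q^2) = q*(q + 3)*(q^2 - 4*q) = q^2*(q + 3)*(q - 4)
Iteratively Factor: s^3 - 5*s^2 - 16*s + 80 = (s - 5)*(s^2 - 16) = (s - 5)*(s + 4)*(s - 4)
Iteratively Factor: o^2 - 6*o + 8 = (o - 2)*(o - 4)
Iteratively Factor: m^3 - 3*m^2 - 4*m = (m - 4)*(m^2 + m) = (m - 4)*(m + 1)*(m)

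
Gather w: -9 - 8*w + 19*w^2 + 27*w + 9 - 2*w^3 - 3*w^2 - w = -2*w^3 + 16*w^2 + 18*w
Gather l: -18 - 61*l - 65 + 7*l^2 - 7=7*l^2 - 61*l - 90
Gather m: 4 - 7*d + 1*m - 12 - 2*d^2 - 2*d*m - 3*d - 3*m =-2*d^2 - 10*d + m*(-2*d - 2) - 8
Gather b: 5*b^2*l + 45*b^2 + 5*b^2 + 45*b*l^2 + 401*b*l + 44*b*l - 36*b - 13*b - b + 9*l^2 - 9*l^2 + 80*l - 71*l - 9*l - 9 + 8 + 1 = b^2*(5*l + 50) + b*(45*l^2 + 445*l - 50)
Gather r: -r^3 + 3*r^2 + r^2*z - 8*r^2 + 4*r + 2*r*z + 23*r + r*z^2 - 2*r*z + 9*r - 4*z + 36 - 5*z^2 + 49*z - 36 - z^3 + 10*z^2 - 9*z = -r^3 + r^2*(z - 5) + r*(z^2 + 36) - z^3 + 5*z^2 + 36*z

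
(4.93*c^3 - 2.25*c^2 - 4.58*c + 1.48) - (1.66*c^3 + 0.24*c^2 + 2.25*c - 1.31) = 3.27*c^3 - 2.49*c^2 - 6.83*c + 2.79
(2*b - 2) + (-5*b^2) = -5*b^2 + 2*b - 2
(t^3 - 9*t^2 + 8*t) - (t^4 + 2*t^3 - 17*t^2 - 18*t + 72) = -t^4 - t^3 + 8*t^2 + 26*t - 72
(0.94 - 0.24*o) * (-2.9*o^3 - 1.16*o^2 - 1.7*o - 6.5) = 0.696*o^4 - 2.4476*o^3 - 0.6824*o^2 - 0.0379999999999998*o - 6.11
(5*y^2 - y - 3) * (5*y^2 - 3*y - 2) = 25*y^4 - 20*y^3 - 22*y^2 + 11*y + 6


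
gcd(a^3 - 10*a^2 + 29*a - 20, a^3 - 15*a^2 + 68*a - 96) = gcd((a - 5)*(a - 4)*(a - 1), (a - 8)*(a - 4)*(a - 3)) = a - 4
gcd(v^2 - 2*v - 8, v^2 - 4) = v + 2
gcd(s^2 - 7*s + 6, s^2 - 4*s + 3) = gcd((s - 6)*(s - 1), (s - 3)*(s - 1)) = s - 1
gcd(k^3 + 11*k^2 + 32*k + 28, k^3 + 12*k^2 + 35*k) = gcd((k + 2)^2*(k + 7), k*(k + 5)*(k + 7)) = k + 7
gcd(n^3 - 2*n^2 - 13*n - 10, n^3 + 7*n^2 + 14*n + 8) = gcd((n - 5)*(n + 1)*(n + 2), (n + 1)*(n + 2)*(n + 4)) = n^2 + 3*n + 2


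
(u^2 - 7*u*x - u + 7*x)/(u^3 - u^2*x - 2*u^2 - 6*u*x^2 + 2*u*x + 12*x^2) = (u^2 - 7*u*x - u + 7*x)/(u^3 - u^2*x - 2*u^2 - 6*u*x^2 + 2*u*x + 12*x^2)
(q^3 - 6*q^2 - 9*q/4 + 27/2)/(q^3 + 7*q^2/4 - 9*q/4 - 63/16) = 4*(q - 6)/(4*q + 7)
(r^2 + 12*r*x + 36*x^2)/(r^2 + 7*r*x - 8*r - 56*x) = (r^2 + 12*r*x + 36*x^2)/(r^2 + 7*r*x - 8*r - 56*x)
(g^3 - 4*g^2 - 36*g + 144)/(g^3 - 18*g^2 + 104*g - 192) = (g + 6)/(g - 8)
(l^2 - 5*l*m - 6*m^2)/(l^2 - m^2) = (l - 6*m)/(l - m)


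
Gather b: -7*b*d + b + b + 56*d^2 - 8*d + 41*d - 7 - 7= b*(2 - 7*d) + 56*d^2 + 33*d - 14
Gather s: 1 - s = 1 - s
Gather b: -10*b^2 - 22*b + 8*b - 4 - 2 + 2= -10*b^2 - 14*b - 4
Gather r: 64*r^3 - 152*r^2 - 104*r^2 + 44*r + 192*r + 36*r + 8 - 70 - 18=64*r^3 - 256*r^2 + 272*r - 80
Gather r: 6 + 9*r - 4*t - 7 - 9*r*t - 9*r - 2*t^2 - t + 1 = -9*r*t - 2*t^2 - 5*t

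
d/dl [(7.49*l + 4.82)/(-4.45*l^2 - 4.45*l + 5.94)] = (33.3305*l^2 + 42.898*l + 65.9396)/(19.8025*l^4 + 39.605*l^3 - 33.0635*l^2 - 52.866*l + 35.2836)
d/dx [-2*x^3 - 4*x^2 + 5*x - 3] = -6*x^2 - 8*x + 5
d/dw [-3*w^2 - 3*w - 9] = -6*w - 3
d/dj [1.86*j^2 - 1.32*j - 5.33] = 3.72*j - 1.32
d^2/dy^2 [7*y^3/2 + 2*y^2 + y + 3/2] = 21*y + 4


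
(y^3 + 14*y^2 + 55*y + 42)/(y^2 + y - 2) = (y^3 + 14*y^2 + 55*y + 42)/(y^2 + y - 2)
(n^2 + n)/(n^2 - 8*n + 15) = n*(n + 1)/(n^2 - 8*n + 15)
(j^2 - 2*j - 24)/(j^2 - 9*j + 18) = (j + 4)/(j - 3)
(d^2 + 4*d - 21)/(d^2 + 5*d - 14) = (d - 3)/(d - 2)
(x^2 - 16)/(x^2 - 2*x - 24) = (x - 4)/(x - 6)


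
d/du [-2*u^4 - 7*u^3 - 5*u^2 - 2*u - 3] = -8*u^3 - 21*u^2 - 10*u - 2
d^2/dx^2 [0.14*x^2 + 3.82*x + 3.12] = 0.280000000000000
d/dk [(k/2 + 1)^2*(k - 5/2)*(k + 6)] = k^3 + 45*k^2/8 + 3*k/2 - 23/2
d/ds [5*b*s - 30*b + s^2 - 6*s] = 5*b + 2*s - 6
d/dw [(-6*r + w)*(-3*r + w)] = -9*r + 2*w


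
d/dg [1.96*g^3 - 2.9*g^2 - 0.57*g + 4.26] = 5.88*g^2 - 5.8*g - 0.57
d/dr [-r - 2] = -1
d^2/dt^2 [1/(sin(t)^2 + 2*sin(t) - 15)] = 2*(-2*sin(t)^4 - 3*sin(t)^3 - 29*sin(t)^2 - 9*sin(t) + 19)/(sin(t)^2 + 2*sin(t) - 15)^3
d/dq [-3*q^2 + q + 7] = 1 - 6*q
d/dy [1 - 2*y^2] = -4*y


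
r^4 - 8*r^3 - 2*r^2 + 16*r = r*(r - 8)*(r - sqrt(2))*(r + sqrt(2))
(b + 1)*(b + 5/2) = b^2 + 7*b/2 + 5/2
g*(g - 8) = g^2 - 8*g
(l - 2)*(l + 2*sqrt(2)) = l^2 - 2*l + 2*sqrt(2)*l - 4*sqrt(2)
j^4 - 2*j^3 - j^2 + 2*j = j*(j - 2)*(j - 1)*(j + 1)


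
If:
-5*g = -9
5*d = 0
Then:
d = 0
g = 9/5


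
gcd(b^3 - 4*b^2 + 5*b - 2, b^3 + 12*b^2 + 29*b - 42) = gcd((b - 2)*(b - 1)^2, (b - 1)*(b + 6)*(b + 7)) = b - 1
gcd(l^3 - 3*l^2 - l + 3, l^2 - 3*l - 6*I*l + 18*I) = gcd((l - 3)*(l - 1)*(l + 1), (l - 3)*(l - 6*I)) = l - 3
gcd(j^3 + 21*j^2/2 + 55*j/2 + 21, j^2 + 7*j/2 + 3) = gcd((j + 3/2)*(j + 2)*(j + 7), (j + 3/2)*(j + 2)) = j^2 + 7*j/2 + 3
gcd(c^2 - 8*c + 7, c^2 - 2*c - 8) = 1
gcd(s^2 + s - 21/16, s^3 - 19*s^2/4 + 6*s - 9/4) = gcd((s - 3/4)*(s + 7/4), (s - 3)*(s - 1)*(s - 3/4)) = s - 3/4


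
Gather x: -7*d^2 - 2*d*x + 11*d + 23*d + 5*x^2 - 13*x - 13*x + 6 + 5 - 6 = -7*d^2 + 34*d + 5*x^2 + x*(-2*d - 26) + 5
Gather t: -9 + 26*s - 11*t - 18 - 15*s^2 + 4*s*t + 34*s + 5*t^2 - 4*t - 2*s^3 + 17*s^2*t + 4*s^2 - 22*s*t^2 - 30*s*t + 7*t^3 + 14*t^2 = -2*s^3 - 11*s^2 + 60*s + 7*t^3 + t^2*(19 - 22*s) + t*(17*s^2 - 26*s - 15) - 27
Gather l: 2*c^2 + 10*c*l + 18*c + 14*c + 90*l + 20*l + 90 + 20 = 2*c^2 + 32*c + l*(10*c + 110) + 110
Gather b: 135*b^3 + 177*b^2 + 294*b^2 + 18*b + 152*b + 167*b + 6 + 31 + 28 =135*b^3 + 471*b^2 + 337*b + 65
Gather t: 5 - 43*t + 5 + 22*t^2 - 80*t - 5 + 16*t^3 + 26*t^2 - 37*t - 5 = 16*t^3 + 48*t^2 - 160*t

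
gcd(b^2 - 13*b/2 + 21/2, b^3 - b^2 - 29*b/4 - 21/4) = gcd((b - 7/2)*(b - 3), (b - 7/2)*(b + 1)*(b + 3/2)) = b - 7/2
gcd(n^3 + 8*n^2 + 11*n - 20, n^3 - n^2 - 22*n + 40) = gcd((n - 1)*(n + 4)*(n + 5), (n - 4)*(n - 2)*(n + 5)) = n + 5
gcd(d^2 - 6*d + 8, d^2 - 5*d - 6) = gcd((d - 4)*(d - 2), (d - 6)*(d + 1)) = 1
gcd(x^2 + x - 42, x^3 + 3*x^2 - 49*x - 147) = x + 7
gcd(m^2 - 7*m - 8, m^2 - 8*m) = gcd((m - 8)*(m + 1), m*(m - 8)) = m - 8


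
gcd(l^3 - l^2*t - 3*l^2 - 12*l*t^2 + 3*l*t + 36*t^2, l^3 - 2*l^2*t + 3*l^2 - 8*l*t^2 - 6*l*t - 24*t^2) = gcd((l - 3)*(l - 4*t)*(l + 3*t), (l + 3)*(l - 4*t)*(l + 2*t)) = -l + 4*t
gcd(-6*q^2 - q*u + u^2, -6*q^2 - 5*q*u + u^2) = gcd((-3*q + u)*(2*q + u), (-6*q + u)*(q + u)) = 1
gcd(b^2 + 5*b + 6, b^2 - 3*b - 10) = b + 2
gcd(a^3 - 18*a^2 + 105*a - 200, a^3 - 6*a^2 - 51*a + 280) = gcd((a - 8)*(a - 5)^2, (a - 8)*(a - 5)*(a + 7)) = a^2 - 13*a + 40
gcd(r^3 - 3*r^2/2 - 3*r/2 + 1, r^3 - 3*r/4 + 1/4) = r^2 + r/2 - 1/2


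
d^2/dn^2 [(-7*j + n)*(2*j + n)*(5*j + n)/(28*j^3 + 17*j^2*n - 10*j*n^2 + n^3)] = 4*j*(-31*j^3 + 3*j^2*n - 21*j*n^2 - 5*n^3)/(64*j^6 + 144*j^5*n + 60*j^4*n^2 - 45*j^3*n^3 - 15*j^2*n^4 + 9*j*n^5 - n^6)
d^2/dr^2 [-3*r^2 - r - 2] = -6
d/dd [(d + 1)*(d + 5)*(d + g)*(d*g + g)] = g*(d + 1)*((d + 1)*(d + 5) + (d + 1)*(d + g) + 2*(d + 5)*(d + g))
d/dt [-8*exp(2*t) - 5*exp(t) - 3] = (-16*exp(t) - 5)*exp(t)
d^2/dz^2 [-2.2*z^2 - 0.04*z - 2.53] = -4.40000000000000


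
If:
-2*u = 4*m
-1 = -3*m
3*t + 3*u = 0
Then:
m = 1/3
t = 2/3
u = -2/3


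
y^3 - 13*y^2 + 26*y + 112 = (y - 8)*(y - 7)*(y + 2)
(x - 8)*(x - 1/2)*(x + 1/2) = x^3 - 8*x^2 - x/4 + 2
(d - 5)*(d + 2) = d^2 - 3*d - 10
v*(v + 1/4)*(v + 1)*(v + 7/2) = v^4 + 19*v^3/4 + 37*v^2/8 + 7*v/8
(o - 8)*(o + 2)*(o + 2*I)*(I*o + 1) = I*o^4 - o^3 - 6*I*o^3 + 6*o^2 - 14*I*o^2 + 16*o - 12*I*o - 32*I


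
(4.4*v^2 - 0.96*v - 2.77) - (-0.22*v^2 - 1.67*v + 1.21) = 4.62*v^2 + 0.71*v - 3.98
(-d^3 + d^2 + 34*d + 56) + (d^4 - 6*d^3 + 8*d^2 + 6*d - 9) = d^4 - 7*d^3 + 9*d^2 + 40*d + 47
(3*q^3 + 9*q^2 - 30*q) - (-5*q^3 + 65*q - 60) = 8*q^3 + 9*q^2 - 95*q + 60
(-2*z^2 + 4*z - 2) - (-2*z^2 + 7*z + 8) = -3*z - 10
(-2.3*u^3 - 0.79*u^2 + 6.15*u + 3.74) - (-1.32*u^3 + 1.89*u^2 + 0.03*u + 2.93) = -0.98*u^3 - 2.68*u^2 + 6.12*u + 0.81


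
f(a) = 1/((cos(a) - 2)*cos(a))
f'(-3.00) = 0.06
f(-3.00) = 0.34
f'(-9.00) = 0.22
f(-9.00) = 0.38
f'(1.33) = -8.38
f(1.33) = -2.38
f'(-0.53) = 0.14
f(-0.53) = -1.02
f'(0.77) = -0.46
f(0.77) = -1.09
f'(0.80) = -0.53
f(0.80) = -1.10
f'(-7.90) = 235.90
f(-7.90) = 10.62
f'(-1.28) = 5.66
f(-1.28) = -2.04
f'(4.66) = 181.97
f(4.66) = 9.30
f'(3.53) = 0.20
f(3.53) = 0.37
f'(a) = sin(a)/((cos(a) - 2)*cos(a)^2) + sin(a)/((cos(a) - 2)^2*cos(a)) = 2*(-sin(a)/cos(a)^2 + tan(a))/(cos(a) - 2)^2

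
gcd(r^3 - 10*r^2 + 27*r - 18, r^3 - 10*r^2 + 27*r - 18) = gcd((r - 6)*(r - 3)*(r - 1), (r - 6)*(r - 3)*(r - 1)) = r^3 - 10*r^2 + 27*r - 18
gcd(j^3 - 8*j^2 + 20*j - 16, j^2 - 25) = 1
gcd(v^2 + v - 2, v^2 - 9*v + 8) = v - 1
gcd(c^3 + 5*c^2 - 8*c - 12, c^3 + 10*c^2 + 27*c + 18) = c^2 + 7*c + 6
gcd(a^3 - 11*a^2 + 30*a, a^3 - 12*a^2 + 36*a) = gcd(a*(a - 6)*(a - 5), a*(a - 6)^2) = a^2 - 6*a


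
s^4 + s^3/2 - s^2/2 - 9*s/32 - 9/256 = (s - 3/4)*(s + 1/4)^2*(s + 3/4)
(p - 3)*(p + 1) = p^2 - 2*p - 3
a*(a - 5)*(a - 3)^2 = a^4 - 11*a^3 + 39*a^2 - 45*a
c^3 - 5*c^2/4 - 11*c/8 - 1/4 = (c - 2)*(c + 1/4)*(c + 1/2)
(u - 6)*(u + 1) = u^2 - 5*u - 6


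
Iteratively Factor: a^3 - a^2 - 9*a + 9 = (a - 3)*(a^2 + 2*a - 3) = (a - 3)*(a + 3)*(a - 1)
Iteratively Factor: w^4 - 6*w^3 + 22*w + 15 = (w + 1)*(w^3 - 7*w^2 + 7*w + 15) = (w + 1)^2*(w^2 - 8*w + 15) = (w - 5)*(w + 1)^2*(w - 3)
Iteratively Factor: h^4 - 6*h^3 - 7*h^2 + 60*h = (h + 3)*(h^3 - 9*h^2 + 20*h) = (h - 5)*(h + 3)*(h^2 - 4*h) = (h - 5)*(h - 4)*(h + 3)*(h)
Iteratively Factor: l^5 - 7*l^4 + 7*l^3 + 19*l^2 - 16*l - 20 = (l - 2)*(l^4 - 5*l^3 - 3*l^2 + 13*l + 10) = (l - 2)*(l + 1)*(l^3 - 6*l^2 + 3*l + 10) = (l - 5)*(l - 2)*(l + 1)*(l^2 - l - 2) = (l - 5)*(l - 2)^2*(l + 1)*(l + 1)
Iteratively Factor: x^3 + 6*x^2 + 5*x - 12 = (x - 1)*(x^2 + 7*x + 12) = (x - 1)*(x + 3)*(x + 4)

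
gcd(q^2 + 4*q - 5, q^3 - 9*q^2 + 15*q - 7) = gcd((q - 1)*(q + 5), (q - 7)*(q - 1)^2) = q - 1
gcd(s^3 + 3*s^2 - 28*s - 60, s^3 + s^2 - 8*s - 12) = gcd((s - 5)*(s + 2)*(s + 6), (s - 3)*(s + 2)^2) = s + 2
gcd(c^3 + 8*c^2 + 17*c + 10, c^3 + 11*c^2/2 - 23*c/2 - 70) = c + 5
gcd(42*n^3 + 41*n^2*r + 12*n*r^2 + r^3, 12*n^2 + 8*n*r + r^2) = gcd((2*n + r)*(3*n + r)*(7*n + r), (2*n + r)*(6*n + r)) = 2*n + r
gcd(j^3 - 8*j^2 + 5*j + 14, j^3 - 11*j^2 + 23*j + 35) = j^2 - 6*j - 7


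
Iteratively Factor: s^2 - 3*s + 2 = (s - 2)*(s - 1)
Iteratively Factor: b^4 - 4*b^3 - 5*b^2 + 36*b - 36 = (b + 3)*(b^3 - 7*b^2 + 16*b - 12) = (b - 2)*(b + 3)*(b^2 - 5*b + 6) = (b - 2)^2*(b + 3)*(b - 3)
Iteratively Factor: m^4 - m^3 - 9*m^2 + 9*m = (m)*(m^3 - m^2 - 9*m + 9) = m*(m + 3)*(m^2 - 4*m + 3) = m*(m - 1)*(m + 3)*(m - 3)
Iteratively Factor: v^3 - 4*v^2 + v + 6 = (v + 1)*(v^2 - 5*v + 6) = (v - 3)*(v + 1)*(v - 2)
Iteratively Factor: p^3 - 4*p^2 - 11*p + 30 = (p - 2)*(p^2 - 2*p - 15) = (p - 5)*(p - 2)*(p + 3)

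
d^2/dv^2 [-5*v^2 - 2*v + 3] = -10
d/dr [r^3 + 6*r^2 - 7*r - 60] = 3*r^2 + 12*r - 7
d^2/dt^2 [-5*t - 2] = 0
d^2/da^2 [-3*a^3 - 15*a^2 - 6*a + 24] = -18*a - 30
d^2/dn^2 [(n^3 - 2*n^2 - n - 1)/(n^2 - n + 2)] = 2*(-4*n^3 + 3*n^2 + 21*n - 9)/(n^6 - 3*n^5 + 9*n^4 - 13*n^3 + 18*n^2 - 12*n + 8)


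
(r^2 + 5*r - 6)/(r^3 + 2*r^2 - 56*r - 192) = (r - 1)/(r^2 - 4*r - 32)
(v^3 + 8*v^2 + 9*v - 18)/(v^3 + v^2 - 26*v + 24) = (v + 3)/(v - 4)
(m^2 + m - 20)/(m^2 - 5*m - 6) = (-m^2 - m + 20)/(-m^2 + 5*m + 6)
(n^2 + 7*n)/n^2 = (n + 7)/n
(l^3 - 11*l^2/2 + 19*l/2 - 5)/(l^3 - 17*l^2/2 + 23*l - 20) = (l - 1)/(l - 4)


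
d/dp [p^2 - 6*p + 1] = 2*p - 6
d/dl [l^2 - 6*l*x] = 2*l - 6*x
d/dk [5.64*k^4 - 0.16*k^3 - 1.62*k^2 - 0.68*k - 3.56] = 22.56*k^3 - 0.48*k^2 - 3.24*k - 0.68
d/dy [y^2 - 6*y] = 2*y - 6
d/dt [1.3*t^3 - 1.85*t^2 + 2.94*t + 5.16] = 3.9*t^2 - 3.7*t + 2.94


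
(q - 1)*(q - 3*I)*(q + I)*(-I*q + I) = -I*q^4 - 2*q^3 + 2*I*q^3 + 4*q^2 - 4*I*q^2 - 2*q + 6*I*q - 3*I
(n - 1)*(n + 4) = n^2 + 3*n - 4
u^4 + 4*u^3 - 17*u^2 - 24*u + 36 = (u - 3)*(u - 1)*(u + 2)*(u + 6)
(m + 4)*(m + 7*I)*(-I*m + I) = -I*m^3 + 7*m^2 - 3*I*m^2 + 21*m + 4*I*m - 28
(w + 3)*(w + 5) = w^2 + 8*w + 15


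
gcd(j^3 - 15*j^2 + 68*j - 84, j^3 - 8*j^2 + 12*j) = j^2 - 8*j + 12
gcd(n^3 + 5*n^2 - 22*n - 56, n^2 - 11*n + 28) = n - 4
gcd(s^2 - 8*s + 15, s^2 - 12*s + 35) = s - 5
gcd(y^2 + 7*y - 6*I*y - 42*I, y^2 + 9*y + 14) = y + 7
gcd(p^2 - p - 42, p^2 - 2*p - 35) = p - 7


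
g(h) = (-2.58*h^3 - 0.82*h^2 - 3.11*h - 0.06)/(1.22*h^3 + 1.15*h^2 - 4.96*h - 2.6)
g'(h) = (-7.74*h^2 - 1.64*h - 3.11)/(1.22*h^3 + 1.15*h^2 - 4.96*h - 2.6) + (-3.66*h^2 - 2.3*h + 4.96)*(-2.58*h^3 - 0.82*h^2 - 3.11*h - 0.06)/(1.22*h^3 + 1.15*h^2 - 4.96*h - 2.6)^2 = (-1.9666*h^4 + 33.182*h^3 + 27.9873*h^2 + 4.402*h + 7.7884)/(1.4884*h^6 + 2.806*h^5 - 10.7799*h^4 - 17.752*h^3 + 18.6216*h^2 + 25.792*h + 6.76)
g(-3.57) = -4.58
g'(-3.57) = -2.23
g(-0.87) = 2.09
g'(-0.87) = 0.68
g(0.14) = 0.16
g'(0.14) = 0.85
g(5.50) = -2.27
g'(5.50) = 0.11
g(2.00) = -16.41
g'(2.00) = 107.08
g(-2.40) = -40.91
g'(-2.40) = -416.08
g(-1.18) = 2.35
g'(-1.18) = -2.07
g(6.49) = -2.19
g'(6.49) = 0.06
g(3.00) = -3.35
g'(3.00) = 1.52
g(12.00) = -2.09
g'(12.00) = 0.00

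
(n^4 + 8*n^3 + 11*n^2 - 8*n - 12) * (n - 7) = n^5 + n^4 - 45*n^3 - 85*n^2 + 44*n + 84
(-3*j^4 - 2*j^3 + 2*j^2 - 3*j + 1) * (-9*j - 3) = 27*j^5 + 27*j^4 - 12*j^3 + 21*j^2 - 3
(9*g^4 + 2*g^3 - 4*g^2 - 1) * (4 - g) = -9*g^5 + 34*g^4 + 12*g^3 - 16*g^2 + g - 4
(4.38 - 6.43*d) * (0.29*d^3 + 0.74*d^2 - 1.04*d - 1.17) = -1.8647*d^4 - 3.488*d^3 + 9.9284*d^2 + 2.9679*d - 5.1246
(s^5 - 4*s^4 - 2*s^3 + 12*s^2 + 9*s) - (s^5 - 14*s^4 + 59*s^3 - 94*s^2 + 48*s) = 10*s^4 - 61*s^3 + 106*s^2 - 39*s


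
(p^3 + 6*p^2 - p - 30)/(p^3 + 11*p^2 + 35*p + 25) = (p^2 + p - 6)/(p^2 + 6*p + 5)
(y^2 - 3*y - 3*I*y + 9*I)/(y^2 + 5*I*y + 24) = (y - 3)/(y + 8*I)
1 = 1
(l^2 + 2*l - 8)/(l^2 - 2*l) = (l + 4)/l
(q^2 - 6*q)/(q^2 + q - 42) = q/(q + 7)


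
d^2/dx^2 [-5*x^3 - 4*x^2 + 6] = -30*x - 8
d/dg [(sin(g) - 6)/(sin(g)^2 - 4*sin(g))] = (-cos(g) + 12/tan(g) - 24*cos(g)/sin(g)^2)/(sin(g) - 4)^2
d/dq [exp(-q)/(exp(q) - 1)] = (1 - 2*exp(q))*exp(-q)/(exp(2*q) - 2*exp(q) + 1)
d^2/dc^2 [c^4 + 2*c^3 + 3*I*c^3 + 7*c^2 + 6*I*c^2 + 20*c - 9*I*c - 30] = 12*c^2 + c*(12 + 18*I) + 14 + 12*I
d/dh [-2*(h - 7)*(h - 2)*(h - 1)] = -6*h^2 + 40*h - 46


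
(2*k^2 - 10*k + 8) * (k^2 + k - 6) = 2*k^4 - 8*k^3 - 14*k^2 + 68*k - 48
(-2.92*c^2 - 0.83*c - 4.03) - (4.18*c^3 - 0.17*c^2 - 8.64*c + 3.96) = -4.18*c^3 - 2.75*c^2 + 7.81*c - 7.99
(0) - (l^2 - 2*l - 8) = -l^2 + 2*l + 8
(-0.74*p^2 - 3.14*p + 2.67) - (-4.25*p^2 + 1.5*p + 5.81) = 3.51*p^2 - 4.64*p - 3.14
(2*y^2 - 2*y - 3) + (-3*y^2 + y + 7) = -y^2 - y + 4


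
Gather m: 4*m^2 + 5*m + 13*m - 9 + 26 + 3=4*m^2 + 18*m + 20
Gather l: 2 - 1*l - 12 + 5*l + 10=4*l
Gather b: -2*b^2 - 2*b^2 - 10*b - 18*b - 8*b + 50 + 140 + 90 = -4*b^2 - 36*b + 280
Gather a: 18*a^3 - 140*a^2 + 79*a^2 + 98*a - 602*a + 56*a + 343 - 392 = 18*a^3 - 61*a^2 - 448*a - 49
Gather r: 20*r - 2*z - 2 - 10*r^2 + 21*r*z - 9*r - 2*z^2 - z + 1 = -10*r^2 + r*(21*z + 11) - 2*z^2 - 3*z - 1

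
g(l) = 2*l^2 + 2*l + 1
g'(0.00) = 2.00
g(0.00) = 1.00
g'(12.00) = 50.00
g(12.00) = 313.00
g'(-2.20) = -6.80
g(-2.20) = 6.28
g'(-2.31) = -7.24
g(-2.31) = 7.05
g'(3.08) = 14.32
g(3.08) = 26.13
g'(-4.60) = -16.40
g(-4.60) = 34.12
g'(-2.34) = -7.36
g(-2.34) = 7.27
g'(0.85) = 5.40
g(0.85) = 4.14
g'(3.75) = 17.00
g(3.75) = 36.62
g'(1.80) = 9.20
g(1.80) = 11.08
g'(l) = 4*l + 2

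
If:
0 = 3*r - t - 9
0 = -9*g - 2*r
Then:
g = -2*t/27 - 2/3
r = t/3 + 3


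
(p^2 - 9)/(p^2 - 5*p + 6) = (p + 3)/(p - 2)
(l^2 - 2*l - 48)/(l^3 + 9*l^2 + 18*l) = (l - 8)/(l*(l + 3))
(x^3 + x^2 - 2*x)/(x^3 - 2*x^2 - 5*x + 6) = x/(x - 3)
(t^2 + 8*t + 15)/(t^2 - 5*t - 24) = (t + 5)/(t - 8)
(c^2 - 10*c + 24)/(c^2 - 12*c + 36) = (c - 4)/(c - 6)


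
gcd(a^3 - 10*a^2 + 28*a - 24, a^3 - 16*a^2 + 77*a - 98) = a - 2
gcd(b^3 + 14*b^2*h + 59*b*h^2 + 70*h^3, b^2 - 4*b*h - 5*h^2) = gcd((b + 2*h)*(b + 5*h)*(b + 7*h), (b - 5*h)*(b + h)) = 1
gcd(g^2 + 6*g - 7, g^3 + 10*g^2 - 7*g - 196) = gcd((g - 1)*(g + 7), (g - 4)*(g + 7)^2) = g + 7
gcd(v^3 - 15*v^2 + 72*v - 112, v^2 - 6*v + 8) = v - 4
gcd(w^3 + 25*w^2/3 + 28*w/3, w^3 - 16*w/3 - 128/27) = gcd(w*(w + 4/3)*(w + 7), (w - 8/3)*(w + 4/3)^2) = w + 4/3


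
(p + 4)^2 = p^2 + 8*p + 16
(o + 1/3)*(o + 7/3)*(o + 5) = o^3 + 23*o^2/3 + 127*o/9 + 35/9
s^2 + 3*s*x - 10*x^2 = (s - 2*x)*(s + 5*x)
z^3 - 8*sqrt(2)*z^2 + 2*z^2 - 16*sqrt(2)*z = z*(z + 2)*(z - 8*sqrt(2))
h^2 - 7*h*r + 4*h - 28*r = (h + 4)*(h - 7*r)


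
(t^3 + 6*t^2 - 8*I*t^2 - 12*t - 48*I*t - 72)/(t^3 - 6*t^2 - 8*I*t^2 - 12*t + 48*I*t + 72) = (t + 6)/(t - 6)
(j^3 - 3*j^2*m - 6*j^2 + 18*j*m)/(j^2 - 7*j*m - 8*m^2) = j*(-j^2 + 3*j*m + 6*j - 18*m)/(-j^2 + 7*j*m + 8*m^2)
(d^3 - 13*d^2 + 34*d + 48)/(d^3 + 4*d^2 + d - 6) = (d^3 - 13*d^2 + 34*d + 48)/(d^3 + 4*d^2 + d - 6)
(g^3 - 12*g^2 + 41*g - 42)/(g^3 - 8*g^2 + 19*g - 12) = (g^2 - 9*g + 14)/(g^2 - 5*g + 4)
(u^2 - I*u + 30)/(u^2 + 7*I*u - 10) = (u - 6*I)/(u + 2*I)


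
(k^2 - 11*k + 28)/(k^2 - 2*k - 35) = (k - 4)/(k + 5)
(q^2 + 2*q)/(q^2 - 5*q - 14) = q/(q - 7)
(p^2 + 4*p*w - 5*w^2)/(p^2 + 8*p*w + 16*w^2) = (p^2 + 4*p*w - 5*w^2)/(p^2 + 8*p*w + 16*w^2)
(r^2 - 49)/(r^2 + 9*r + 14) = (r - 7)/(r + 2)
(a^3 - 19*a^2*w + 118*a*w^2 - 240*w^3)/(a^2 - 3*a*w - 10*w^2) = (a^2 - 14*a*w + 48*w^2)/(a + 2*w)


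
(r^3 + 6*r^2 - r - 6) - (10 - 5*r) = r^3 + 6*r^2 + 4*r - 16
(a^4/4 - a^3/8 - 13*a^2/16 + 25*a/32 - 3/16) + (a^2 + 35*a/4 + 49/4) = a^4/4 - a^3/8 + 3*a^2/16 + 305*a/32 + 193/16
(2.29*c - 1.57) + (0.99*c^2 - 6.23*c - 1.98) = 0.99*c^2 - 3.94*c - 3.55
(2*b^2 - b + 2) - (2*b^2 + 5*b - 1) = 3 - 6*b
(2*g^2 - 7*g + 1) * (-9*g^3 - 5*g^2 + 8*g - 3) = -18*g^5 + 53*g^4 + 42*g^3 - 67*g^2 + 29*g - 3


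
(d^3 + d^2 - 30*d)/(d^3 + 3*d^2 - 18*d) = (d - 5)/(d - 3)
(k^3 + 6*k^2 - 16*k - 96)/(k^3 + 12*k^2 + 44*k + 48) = (k - 4)/(k + 2)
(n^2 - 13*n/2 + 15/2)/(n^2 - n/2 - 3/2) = (n - 5)/(n + 1)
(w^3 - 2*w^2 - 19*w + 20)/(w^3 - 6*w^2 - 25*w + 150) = (w^2 + 3*w - 4)/(w^2 - w - 30)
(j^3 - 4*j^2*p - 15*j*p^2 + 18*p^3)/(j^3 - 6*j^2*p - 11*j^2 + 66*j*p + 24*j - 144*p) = (j^2 + 2*j*p - 3*p^2)/(j^2 - 11*j + 24)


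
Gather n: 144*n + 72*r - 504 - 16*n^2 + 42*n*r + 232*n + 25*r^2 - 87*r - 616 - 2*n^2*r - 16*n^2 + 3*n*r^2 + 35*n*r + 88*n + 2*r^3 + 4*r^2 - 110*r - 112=n^2*(-2*r - 32) + n*(3*r^2 + 77*r + 464) + 2*r^3 + 29*r^2 - 125*r - 1232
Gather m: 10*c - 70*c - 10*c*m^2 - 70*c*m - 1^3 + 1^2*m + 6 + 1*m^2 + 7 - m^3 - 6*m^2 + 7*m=-60*c - m^3 + m^2*(-10*c - 5) + m*(8 - 70*c) + 12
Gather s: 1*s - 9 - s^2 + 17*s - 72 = -s^2 + 18*s - 81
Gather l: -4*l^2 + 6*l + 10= -4*l^2 + 6*l + 10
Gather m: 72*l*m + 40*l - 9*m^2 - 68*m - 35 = 40*l - 9*m^2 + m*(72*l - 68) - 35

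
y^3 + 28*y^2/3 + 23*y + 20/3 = (y + 1/3)*(y + 4)*(y + 5)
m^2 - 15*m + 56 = (m - 8)*(m - 7)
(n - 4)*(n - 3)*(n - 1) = n^3 - 8*n^2 + 19*n - 12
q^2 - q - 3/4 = (q - 3/2)*(q + 1/2)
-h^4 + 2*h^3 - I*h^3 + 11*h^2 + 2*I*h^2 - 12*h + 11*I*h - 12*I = (h - 4)*(h + 3)*(-I*h + 1)*(-I*h + I)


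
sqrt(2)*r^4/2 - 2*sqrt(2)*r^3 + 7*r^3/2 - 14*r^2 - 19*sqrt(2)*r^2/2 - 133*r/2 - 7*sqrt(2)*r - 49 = (r - 7)*(r + 1)*(r + 7*sqrt(2)/2)*(sqrt(2)*r/2 + sqrt(2))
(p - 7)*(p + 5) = p^2 - 2*p - 35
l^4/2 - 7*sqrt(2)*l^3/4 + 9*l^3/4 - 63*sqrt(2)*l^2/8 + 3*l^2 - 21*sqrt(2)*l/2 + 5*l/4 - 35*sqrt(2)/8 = (l + 5/2)*(l - 7*sqrt(2)/2)*(sqrt(2)*l/2 + sqrt(2)/2)^2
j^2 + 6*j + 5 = (j + 1)*(j + 5)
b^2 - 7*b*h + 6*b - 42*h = (b + 6)*(b - 7*h)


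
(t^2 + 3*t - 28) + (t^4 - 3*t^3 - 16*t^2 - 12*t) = t^4 - 3*t^3 - 15*t^2 - 9*t - 28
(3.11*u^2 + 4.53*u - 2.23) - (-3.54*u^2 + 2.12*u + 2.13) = 6.65*u^2 + 2.41*u - 4.36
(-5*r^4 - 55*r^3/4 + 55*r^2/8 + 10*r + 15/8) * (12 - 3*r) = 15*r^5 - 75*r^4/4 - 1485*r^3/8 + 105*r^2/2 + 915*r/8 + 45/2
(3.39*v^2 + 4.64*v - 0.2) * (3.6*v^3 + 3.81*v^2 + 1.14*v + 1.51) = 12.204*v^5 + 29.6199*v^4 + 20.823*v^3 + 9.6465*v^2 + 6.7784*v - 0.302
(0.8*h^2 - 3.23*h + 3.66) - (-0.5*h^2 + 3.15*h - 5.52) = 1.3*h^2 - 6.38*h + 9.18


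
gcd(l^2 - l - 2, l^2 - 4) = l - 2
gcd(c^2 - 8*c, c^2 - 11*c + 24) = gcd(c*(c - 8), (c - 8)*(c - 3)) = c - 8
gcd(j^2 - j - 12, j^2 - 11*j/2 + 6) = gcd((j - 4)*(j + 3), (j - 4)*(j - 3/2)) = j - 4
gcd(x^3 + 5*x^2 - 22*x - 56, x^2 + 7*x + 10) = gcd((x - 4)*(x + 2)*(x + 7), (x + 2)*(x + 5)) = x + 2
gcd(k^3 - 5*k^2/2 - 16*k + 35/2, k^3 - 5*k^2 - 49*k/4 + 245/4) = k^2 - 3*k/2 - 35/2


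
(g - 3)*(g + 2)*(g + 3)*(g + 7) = g^4 + 9*g^3 + 5*g^2 - 81*g - 126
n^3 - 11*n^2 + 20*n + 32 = (n - 8)*(n - 4)*(n + 1)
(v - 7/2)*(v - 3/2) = v^2 - 5*v + 21/4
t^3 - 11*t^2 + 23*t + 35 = (t - 7)*(t - 5)*(t + 1)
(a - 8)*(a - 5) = a^2 - 13*a + 40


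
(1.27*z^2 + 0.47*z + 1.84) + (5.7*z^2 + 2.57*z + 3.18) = 6.97*z^2 + 3.04*z + 5.02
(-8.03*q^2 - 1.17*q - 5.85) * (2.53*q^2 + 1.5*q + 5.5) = -20.3159*q^4 - 15.0051*q^3 - 60.7205*q^2 - 15.21*q - 32.175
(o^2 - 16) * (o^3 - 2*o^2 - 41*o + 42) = o^5 - 2*o^4 - 57*o^3 + 74*o^2 + 656*o - 672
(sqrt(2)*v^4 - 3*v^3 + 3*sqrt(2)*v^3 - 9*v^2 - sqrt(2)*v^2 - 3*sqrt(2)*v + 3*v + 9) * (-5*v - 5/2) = -5*sqrt(2)*v^5 - 35*sqrt(2)*v^4/2 + 15*v^4 - 5*sqrt(2)*v^3/2 + 105*v^3/2 + 15*v^2/2 + 35*sqrt(2)*v^2/2 - 105*v/2 + 15*sqrt(2)*v/2 - 45/2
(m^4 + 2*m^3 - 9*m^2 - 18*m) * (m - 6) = m^5 - 4*m^4 - 21*m^3 + 36*m^2 + 108*m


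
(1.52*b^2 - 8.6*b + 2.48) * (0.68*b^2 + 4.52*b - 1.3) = 1.0336*b^4 + 1.0224*b^3 - 39.1616*b^2 + 22.3896*b - 3.224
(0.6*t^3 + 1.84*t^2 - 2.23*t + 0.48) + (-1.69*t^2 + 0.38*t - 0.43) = 0.6*t^3 + 0.15*t^2 - 1.85*t + 0.05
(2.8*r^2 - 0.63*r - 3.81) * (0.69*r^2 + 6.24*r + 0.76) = 1.932*r^4 + 17.0373*r^3 - 4.4321*r^2 - 24.2532*r - 2.8956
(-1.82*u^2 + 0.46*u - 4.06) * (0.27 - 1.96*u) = 3.5672*u^3 - 1.393*u^2 + 8.0818*u - 1.0962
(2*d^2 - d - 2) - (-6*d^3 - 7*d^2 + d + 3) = 6*d^3 + 9*d^2 - 2*d - 5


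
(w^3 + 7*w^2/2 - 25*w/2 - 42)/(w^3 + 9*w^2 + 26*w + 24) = (w - 7/2)/(w + 2)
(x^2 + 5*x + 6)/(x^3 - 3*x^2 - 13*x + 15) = (x + 2)/(x^2 - 6*x + 5)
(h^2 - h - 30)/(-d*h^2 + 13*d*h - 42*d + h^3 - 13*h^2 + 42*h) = (-h - 5)/(d*h - 7*d - h^2 + 7*h)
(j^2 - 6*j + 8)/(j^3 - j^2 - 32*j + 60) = (j - 4)/(j^2 + j - 30)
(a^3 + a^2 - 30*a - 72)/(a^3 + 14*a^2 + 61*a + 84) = (a - 6)/(a + 7)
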